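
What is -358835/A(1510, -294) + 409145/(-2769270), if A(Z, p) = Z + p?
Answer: -99420852077/336743232 ≈ -295.24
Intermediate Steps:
-358835/A(1510, -294) + 409145/(-2769270) = -358835/(1510 - 294) + 409145/(-2769270) = -358835/1216 + 409145*(-1/2769270) = -358835*1/1216 - 81829/553854 = -358835/1216 - 81829/553854 = -99420852077/336743232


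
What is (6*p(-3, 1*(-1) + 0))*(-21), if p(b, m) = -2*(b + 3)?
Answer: 0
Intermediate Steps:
p(b, m) = -6 - 2*b (p(b, m) = -2*(3 + b) = -6 - 2*b)
(6*p(-3, 1*(-1) + 0))*(-21) = (6*(-6 - 2*(-3)))*(-21) = (6*(-6 + 6))*(-21) = (6*0)*(-21) = 0*(-21) = 0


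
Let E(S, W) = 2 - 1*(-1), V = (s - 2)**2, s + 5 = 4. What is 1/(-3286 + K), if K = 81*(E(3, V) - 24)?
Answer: -1/4987 ≈ -0.00020052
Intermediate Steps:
s = -1 (s = -5 + 4 = -1)
V = 9 (V = (-1 - 2)**2 = (-3)**2 = 9)
E(S, W) = 3 (E(S, W) = 2 + 1 = 3)
K = -1701 (K = 81*(3 - 24) = 81*(-21) = -1701)
1/(-3286 + K) = 1/(-3286 - 1701) = 1/(-4987) = -1/4987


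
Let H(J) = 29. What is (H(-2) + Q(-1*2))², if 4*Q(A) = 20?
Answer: 1156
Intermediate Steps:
Q(A) = 5 (Q(A) = (¼)*20 = 5)
(H(-2) + Q(-1*2))² = (29 + 5)² = 34² = 1156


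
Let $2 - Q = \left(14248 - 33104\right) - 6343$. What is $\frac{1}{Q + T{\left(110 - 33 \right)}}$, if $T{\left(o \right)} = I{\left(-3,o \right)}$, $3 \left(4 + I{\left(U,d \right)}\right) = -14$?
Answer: $\frac{3}{75577} \approx 3.9695 \cdot 10^{-5}$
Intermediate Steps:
$I{\left(U,d \right)} = - \frac{26}{3}$ ($I{\left(U,d \right)} = -4 + \frac{1}{3} \left(-14\right) = -4 - \frac{14}{3} = - \frac{26}{3}$)
$T{\left(o \right)} = - \frac{26}{3}$
$Q = 25201$ ($Q = 2 - \left(\left(14248 - 33104\right) - 6343\right) = 2 - \left(-18856 - 6343\right) = 2 - -25199 = 2 + 25199 = 25201$)
$\frac{1}{Q + T{\left(110 - 33 \right)}} = \frac{1}{25201 - \frac{26}{3}} = \frac{1}{\frac{75577}{3}} = \frac{3}{75577}$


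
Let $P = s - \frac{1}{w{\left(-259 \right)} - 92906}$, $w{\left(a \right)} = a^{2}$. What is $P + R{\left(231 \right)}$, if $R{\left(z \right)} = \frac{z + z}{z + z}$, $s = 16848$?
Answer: $\frac{435125426}{25825} \approx 16849.0$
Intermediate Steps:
$R{\left(z \right)} = 1$ ($R{\left(z \right)} = \frac{2 z}{2 z} = 2 z \frac{1}{2 z} = 1$)
$P = \frac{435099601}{25825}$ ($P = 16848 - \frac{1}{\left(-259\right)^{2} - 92906} = 16848 - \frac{1}{67081 - 92906} = 16848 - \frac{1}{-25825} = 16848 - - \frac{1}{25825} = 16848 + \frac{1}{25825} = \frac{435099601}{25825} \approx 16848.0$)
$P + R{\left(231 \right)} = \frac{435099601}{25825} + 1 = \frac{435125426}{25825}$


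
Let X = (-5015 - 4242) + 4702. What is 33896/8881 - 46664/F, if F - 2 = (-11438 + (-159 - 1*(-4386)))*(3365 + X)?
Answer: 72612567862/19052169513 ≈ 3.8112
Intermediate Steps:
X = -4555 (X = -9257 + 4702 = -4555)
F = 8581092 (F = 2 + (-11438 + (-159 - 1*(-4386)))*(3365 - 4555) = 2 + (-11438 + (-159 + 4386))*(-1190) = 2 + (-11438 + 4227)*(-1190) = 2 - 7211*(-1190) = 2 + 8581090 = 8581092)
33896/8881 - 46664/F = 33896/8881 - 46664/8581092 = 33896*(1/8881) - 46664*1/8581092 = 33896/8881 - 11666/2145273 = 72612567862/19052169513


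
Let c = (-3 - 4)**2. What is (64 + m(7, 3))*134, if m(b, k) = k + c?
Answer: 15544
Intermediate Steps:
c = 49 (c = (-7)**2 = 49)
m(b, k) = 49 + k (m(b, k) = k + 49 = 49 + k)
(64 + m(7, 3))*134 = (64 + (49 + 3))*134 = (64 + 52)*134 = 116*134 = 15544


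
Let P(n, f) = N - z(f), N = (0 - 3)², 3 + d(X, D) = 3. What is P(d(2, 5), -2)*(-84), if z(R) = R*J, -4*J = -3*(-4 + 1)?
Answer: -378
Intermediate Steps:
J = -9/4 (J = -(-3)*(-4 + 1)/4 = -(-3)*(-3)/4 = -¼*9 = -9/4 ≈ -2.2500)
z(R) = -9*R/4 (z(R) = R*(-9/4) = -9*R/4)
d(X, D) = 0 (d(X, D) = -3 + 3 = 0)
N = 9 (N = (-3)² = 9)
P(n, f) = 9 + 9*f/4 (P(n, f) = 9 - (-9)*f/4 = 9 + 9*f/4)
P(d(2, 5), -2)*(-84) = (9 + (9/4)*(-2))*(-84) = (9 - 9/2)*(-84) = (9/2)*(-84) = -378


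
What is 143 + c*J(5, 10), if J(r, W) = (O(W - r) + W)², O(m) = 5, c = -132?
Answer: -29557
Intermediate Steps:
J(r, W) = (5 + W)²
143 + c*J(5, 10) = 143 - 132*(5 + 10)² = 143 - 132*15² = 143 - 132*225 = 143 - 29700 = -29557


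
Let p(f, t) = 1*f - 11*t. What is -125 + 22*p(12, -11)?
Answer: 2801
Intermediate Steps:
p(f, t) = f - 11*t
-125 + 22*p(12, -11) = -125 + 22*(12 - 11*(-11)) = -125 + 22*(12 + 121) = -125 + 22*133 = -125 + 2926 = 2801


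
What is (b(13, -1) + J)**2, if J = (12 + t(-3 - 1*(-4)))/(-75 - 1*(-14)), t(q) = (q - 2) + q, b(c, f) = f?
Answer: 5329/3721 ≈ 1.4321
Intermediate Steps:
t(q) = -2 + 2*q (t(q) = (-2 + q) + q = -2 + 2*q)
J = -12/61 (J = (12 + (-2 + 2*(-3 - 1*(-4))))/(-75 - 1*(-14)) = (12 + (-2 + 2*(-3 + 4)))/(-75 + 14) = (12 + (-2 + 2*1))/(-61) = (12 + (-2 + 2))*(-1/61) = (12 + 0)*(-1/61) = 12*(-1/61) = -12/61 ≈ -0.19672)
(b(13, -1) + J)**2 = (-1 - 12/61)**2 = (-73/61)**2 = 5329/3721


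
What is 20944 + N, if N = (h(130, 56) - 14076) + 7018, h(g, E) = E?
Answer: 13942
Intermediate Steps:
N = -7002 (N = (56 - 14076) + 7018 = -14020 + 7018 = -7002)
20944 + N = 20944 - 7002 = 13942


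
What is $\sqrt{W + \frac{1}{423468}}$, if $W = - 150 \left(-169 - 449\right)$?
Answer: $\frac{\sqrt{51306917066507}}{23526} \approx 304.47$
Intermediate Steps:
$W = 92700$ ($W = \left(-150\right) \left(-618\right) = 92700$)
$\sqrt{W + \frac{1}{423468}} = \sqrt{92700 + \frac{1}{423468}} = \sqrt{\frac{39255483601}{423468}} = \frac{\sqrt{51306917066507}}{23526}$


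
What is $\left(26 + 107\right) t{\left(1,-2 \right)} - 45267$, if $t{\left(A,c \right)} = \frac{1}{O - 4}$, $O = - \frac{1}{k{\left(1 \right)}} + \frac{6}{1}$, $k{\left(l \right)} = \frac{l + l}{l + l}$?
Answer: $-45134$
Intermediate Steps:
$k{\left(l \right)} = 1$ ($k{\left(l \right)} = \frac{2 l}{2 l} = 2 l \frac{1}{2 l} = 1$)
$O = 5$ ($O = - 1^{-1} + \frac{6}{1} = \left(-1\right) 1 + 6 \cdot 1 = -1 + 6 = 5$)
$t{\left(A,c \right)} = 1$ ($t{\left(A,c \right)} = \frac{1}{5 - 4} = 1^{-1} = 1$)
$\left(26 + 107\right) t{\left(1,-2 \right)} - 45267 = \left(26 + 107\right) 1 - 45267 = 133 \cdot 1 - 45267 = 133 - 45267 = -45134$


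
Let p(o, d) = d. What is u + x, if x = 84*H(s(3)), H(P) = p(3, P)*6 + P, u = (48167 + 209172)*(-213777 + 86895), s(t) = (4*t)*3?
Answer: -32651665830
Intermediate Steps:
s(t) = 12*t
u = -32651686998 (u = 257339*(-126882) = -32651686998)
H(P) = 7*P (H(P) = P*6 + P = 6*P + P = 7*P)
x = 21168 (x = 84*(7*(12*3)) = 84*(7*36) = 84*252 = 21168)
u + x = -32651686998 + 21168 = -32651665830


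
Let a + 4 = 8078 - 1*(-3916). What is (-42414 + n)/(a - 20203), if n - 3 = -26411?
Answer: 68822/8213 ≈ 8.3796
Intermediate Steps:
a = 11990 (a = -4 + (8078 - 1*(-3916)) = -4 + (8078 + 3916) = -4 + 11994 = 11990)
n = -26408 (n = 3 - 26411 = -26408)
(-42414 + n)/(a - 20203) = (-42414 - 26408)/(11990 - 20203) = -68822/(-8213) = -68822*(-1/8213) = 68822/8213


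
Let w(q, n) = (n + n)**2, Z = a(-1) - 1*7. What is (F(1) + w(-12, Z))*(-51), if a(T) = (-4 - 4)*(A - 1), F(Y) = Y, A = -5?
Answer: -342975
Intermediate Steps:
a(T) = 48 (a(T) = (-4 - 4)*(-5 - 1) = -8*(-6) = 48)
Z = 41 (Z = 48 - 1*7 = 48 - 7 = 41)
w(q, n) = 4*n**2 (w(q, n) = (2*n)**2 = 4*n**2)
(F(1) + w(-12, Z))*(-51) = (1 + 4*41**2)*(-51) = (1 + 4*1681)*(-51) = (1 + 6724)*(-51) = 6725*(-51) = -342975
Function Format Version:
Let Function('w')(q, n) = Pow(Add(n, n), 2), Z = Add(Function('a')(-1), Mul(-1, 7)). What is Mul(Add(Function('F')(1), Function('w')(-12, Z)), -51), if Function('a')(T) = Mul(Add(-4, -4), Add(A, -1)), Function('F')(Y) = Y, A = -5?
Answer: -342975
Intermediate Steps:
Function('a')(T) = 48 (Function('a')(T) = Mul(Add(-4, -4), Add(-5, -1)) = Mul(-8, -6) = 48)
Z = 41 (Z = Add(48, Mul(-1, 7)) = Add(48, -7) = 41)
Function('w')(q, n) = Mul(4, Pow(n, 2)) (Function('w')(q, n) = Pow(Mul(2, n), 2) = Mul(4, Pow(n, 2)))
Mul(Add(Function('F')(1), Function('w')(-12, Z)), -51) = Mul(Add(1, Mul(4, Pow(41, 2))), -51) = Mul(Add(1, Mul(4, 1681)), -51) = Mul(Add(1, 6724), -51) = Mul(6725, -51) = -342975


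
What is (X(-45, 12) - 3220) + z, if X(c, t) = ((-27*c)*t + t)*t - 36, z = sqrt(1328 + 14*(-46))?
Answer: 171848 + 6*sqrt(19) ≈ 1.7187e+5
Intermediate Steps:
z = 6*sqrt(19) (z = sqrt(1328 - 644) = sqrt(684) = 6*sqrt(19) ≈ 26.153)
X(c, t) = -36 + t*(t - 27*c*t) (X(c, t) = (-27*c*t + t)*t - 36 = (t - 27*c*t)*t - 36 = t*(t - 27*c*t) - 36 = -36 + t*(t - 27*c*t))
(X(-45, 12) - 3220) + z = ((-36 + 12**2 - 27*(-45)*12**2) - 3220) + 6*sqrt(19) = ((-36 + 144 - 27*(-45)*144) - 3220) + 6*sqrt(19) = ((-36 + 144 + 174960) - 3220) + 6*sqrt(19) = (175068 - 3220) + 6*sqrt(19) = 171848 + 6*sqrt(19)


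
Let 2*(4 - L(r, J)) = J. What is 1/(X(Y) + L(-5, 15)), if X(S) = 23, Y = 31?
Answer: 2/39 ≈ 0.051282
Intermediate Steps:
L(r, J) = 4 - J/2
1/(X(Y) + L(-5, 15)) = 1/(23 + (4 - 1/2*15)) = 1/(23 + (4 - 15/2)) = 1/(23 - 7/2) = 1/(39/2) = 2/39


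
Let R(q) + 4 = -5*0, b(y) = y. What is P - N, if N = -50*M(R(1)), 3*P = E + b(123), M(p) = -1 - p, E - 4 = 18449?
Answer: 6342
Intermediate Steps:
E = 18453 (E = 4 + 18449 = 18453)
R(q) = -4 (R(q) = -4 - 5*0 = -4 + 0 = -4)
P = 6192 (P = (18453 + 123)/3 = (⅓)*18576 = 6192)
N = -150 (N = -50*(-1 - 1*(-4)) = -50*(-1 + 4) = -50*3 = -150)
P - N = 6192 - 1*(-150) = 6192 + 150 = 6342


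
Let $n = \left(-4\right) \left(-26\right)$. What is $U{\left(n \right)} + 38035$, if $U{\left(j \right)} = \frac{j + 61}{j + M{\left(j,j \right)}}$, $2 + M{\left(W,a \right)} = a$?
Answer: $\frac{7835375}{206} \approx 38036.0$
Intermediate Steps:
$M{\left(W,a \right)} = -2 + a$
$n = 104$
$U{\left(j \right)} = \frac{61 + j}{-2 + 2 j}$ ($U{\left(j \right)} = \frac{j + 61}{j + \left(-2 + j\right)} = \frac{61 + j}{-2 + 2 j}$)
$U{\left(n \right)} + 38035 = \frac{61 + 104}{2 \left(-1 + 104\right)} + 38035 = \frac{1}{2} \cdot \frac{1}{103} \cdot 165 + 38035 = \frac{165}{206} + 38035 = \frac{7835375}{206}$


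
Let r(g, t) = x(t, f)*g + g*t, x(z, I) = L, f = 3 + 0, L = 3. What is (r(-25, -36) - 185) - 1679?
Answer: -1039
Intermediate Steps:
f = 3
x(z, I) = 3
r(g, t) = 3*g + g*t
(r(-25, -36) - 185) - 1679 = (-25*(3 - 36) - 185) - 1679 = (-25*(-33) - 185) - 1679 = (825 - 185) - 1679 = 640 - 1679 = -1039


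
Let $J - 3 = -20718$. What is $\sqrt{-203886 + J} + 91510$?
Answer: $91510 + 13 i \sqrt{1329} \approx 91510.0 + 473.92 i$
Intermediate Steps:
$J = -20715$ ($J = 3 - 20718 = -20715$)
$\sqrt{-203886 + J} + 91510 = \sqrt{-203886 - 20715} + 91510 = \sqrt{-224601} + 91510 = 13 i \sqrt{1329} + 91510 = 91510 + 13 i \sqrt{1329}$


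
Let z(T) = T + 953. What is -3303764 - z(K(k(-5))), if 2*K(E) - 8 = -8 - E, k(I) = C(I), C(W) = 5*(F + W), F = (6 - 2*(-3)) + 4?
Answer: -6609379/2 ≈ -3.3047e+6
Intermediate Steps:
F = 16 (F = (6 + 6) + 4 = 12 + 4 = 16)
C(W) = 80 + 5*W (C(W) = 5*(16 + W) = 80 + 5*W)
k(I) = 80 + 5*I
K(E) = -E/2 (K(E) = 4 + (-8 - E)/2 = 4 + (-4 - E/2) = -E/2)
z(T) = 953 + T
-3303764 - z(K(k(-5))) = -3303764 - (953 - (80 + 5*(-5))/2) = -3303764 - (953 - (80 - 25)/2) = -3303764 - (953 - ½*55) = -3303764 - (953 - 55/2) = -3303764 - 1*1851/2 = -3303764 - 1851/2 = -6609379/2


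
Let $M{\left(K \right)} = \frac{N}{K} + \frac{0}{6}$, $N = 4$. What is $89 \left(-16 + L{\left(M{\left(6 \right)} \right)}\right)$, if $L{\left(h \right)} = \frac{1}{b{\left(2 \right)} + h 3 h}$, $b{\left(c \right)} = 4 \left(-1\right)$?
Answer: $- \frac{11659}{8} \approx -1457.4$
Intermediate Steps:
$M{\left(K \right)} = \frac{4}{K}$ ($M{\left(K \right)} = \frac{4}{K} + \frac{0}{6} = \frac{4}{K} + 0 \cdot \frac{1}{6} = \frac{4}{K} + 0 = \frac{4}{K}$)
$b{\left(c \right)} = -4$
$L{\left(h \right)} = \frac{1}{-4 + 3 h^{2}}$ ($L{\left(h \right)} = \frac{1}{-4 + h 3 h} = \frac{1}{-4 + 3 h h} = \frac{1}{-4 + 3 h^{2}}$)
$89 \left(-16 + L{\left(M{\left(6 \right)} \right)}\right) = 89 \left(-16 + \frac{1}{-4 + 3 \left(\frac{4}{6}\right)^{2}}\right) = 89 \left(-16 + \frac{1}{-4 + 3 \left(4 \cdot \frac{1}{6}\right)^{2}}\right) = 89 \left(-16 + \frac{1}{-4 + 3 \left(\frac{2}{3}\right)^{2}}\right) = 89 \left(-16 + \frac{1}{-4 + 3 \cdot \frac{4}{9}}\right) = 89 \left(-16 + \frac{1}{-4 + \frac{4}{3}}\right) = 89 \left(-16 + \frac{1}{- \frac{8}{3}}\right) = 89 \left(-16 - \frac{3}{8}\right) = 89 \left(- \frac{131}{8}\right) = - \frac{11659}{8}$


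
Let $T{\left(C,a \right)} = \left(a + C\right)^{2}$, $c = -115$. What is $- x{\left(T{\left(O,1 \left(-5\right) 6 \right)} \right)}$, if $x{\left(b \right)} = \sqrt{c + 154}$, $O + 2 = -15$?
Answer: $- \sqrt{39} \approx -6.245$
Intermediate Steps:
$O = -17$ ($O = -2 - 15 = -17$)
$T{\left(C,a \right)} = \left(C + a\right)^{2}$
$x{\left(b \right)} = \sqrt{39}$ ($x{\left(b \right)} = \sqrt{-115 + 154} = \sqrt{39}$)
$- x{\left(T{\left(O,1 \left(-5\right) 6 \right)} \right)} = - \sqrt{39}$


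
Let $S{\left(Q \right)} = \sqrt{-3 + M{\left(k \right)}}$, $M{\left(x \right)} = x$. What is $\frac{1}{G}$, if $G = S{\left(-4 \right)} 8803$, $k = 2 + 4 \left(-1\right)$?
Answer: $- \frac{i \sqrt{5}}{44015} \approx - 5.0802 \cdot 10^{-5} i$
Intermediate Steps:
$k = -2$ ($k = 2 - 4 = -2$)
$S{\left(Q \right)} = i \sqrt{5}$ ($S{\left(Q \right)} = \sqrt{-3 - 2} = \sqrt{-5} = i \sqrt{5}$)
$G = 8803 i \sqrt{5}$ ($G = i \sqrt{5} \cdot 8803 = 8803 i \sqrt{5} \approx 19684.0 i$)
$\frac{1}{G} = \frac{1}{8803 i \sqrt{5}} = - \frac{i \sqrt{5}}{44015}$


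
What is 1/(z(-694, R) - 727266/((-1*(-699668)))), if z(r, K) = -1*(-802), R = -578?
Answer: 349834/280203235 ≈ 0.0012485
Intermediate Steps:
z(r, K) = 802
1/(z(-694, R) - 727266/((-1*(-699668)))) = 1/(802 - 727266/((-1*(-699668)))) = 1/(802 - 727266/699668) = 1/(802 - 727266*1/699668) = 1/(802 - 363633/349834) = 1/(280203235/349834) = 349834/280203235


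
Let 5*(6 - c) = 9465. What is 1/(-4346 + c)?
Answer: -1/6233 ≈ -0.00016044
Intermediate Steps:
c = -1887 (c = 6 - ⅕*9465 = 6 - 1893 = -1887)
1/(-4346 + c) = 1/(-4346 - 1887) = 1/(-6233) = -1/6233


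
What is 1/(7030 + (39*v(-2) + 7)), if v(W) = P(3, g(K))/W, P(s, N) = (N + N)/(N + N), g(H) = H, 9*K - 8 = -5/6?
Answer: 2/14035 ≈ 0.00014250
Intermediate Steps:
K = 43/54 (K = 8/9 + (-5/6)/9 = 8/9 + (-5*⅙)/9 = 8/9 + (⅑)*(-⅚) = 8/9 - 5/54 = 43/54 ≈ 0.79630)
P(s, N) = 1 (P(s, N) = (2*N)/((2*N)) = (2*N)*(1/(2*N)) = 1)
v(W) = 1/W
1/(7030 + (39*v(-2) + 7)) = 1/(7030 + (39/(-2) + 7)) = 1/(7030 + (39*(-½) + 7)) = 1/(7030 + (-39/2 + 7)) = 1/(7030 - 25/2) = 1/(14035/2) = 2/14035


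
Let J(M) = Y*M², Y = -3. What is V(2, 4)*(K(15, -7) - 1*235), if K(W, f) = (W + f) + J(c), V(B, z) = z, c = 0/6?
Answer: -908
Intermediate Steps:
c = 0 (c = 0*(⅙) = 0)
J(M) = -3*M²
K(W, f) = W + f (K(W, f) = (W + f) - 3*0² = (W + f) - 3*0 = (W + f) + 0 = W + f)
V(2, 4)*(K(15, -7) - 1*235) = 4*((15 - 7) - 1*235) = 4*(8 - 235) = 4*(-227) = -908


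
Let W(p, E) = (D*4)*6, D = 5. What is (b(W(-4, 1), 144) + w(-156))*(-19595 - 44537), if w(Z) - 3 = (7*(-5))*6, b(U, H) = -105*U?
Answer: 821338524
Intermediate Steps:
W(p, E) = 120 (W(p, E) = (5*4)*6 = 20*6 = 120)
w(Z) = -207 (w(Z) = 3 + (7*(-5))*6 = 3 - 35*6 = 3 - 210 = -207)
(b(W(-4, 1), 144) + w(-156))*(-19595 - 44537) = (-105*120 - 207)*(-19595 - 44537) = (-12600 - 207)*(-64132) = -12807*(-64132) = 821338524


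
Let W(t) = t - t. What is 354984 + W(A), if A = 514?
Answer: 354984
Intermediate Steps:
W(t) = 0
354984 + W(A) = 354984 + 0 = 354984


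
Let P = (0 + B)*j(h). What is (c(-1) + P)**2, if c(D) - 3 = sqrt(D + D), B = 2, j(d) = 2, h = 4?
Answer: (7 + I*sqrt(2))**2 ≈ 47.0 + 19.799*I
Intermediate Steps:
c(D) = 3 + sqrt(2)*sqrt(D) (c(D) = 3 + sqrt(D + D) = 3 + sqrt(2*D) = 3 + sqrt(2)*sqrt(D))
P = 4 (P = (0 + 2)*2 = 2*2 = 4)
(c(-1) + P)**2 = ((3 + sqrt(2)*sqrt(-1)) + 4)**2 = ((3 + sqrt(2)*I) + 4)**2 = ((3 + I*sqrt(2)) + 4)**2 = (7 + I*sqrt(2))**2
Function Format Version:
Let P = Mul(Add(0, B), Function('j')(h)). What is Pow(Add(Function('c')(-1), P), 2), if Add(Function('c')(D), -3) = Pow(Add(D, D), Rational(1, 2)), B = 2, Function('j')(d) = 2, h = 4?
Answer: Pow(Add(7, Mul(I, Pow(2, Rational(1, 2)))), 2) ≈ Add(47.000, Mul(19.799, I))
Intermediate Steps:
Function('c')(D) = Add(3, Mul(Pow(2, Rational(1, 2)), Pow(D, Rational(1, 2)))) (Function('c')(D) = Add(3, Pow(Add(D, D), Rational(1, 2))) = Add(3, Pow(Mul(2, D), Rational(1, 2))) = Add(3, Mul(Pow(2, Rational(1, 2)), Pow(D, Rational(1, 2)))))
P = 4 (P = Mul(Add(0, 2), 2) = Mul(2, 2) = 4)
Pow(Add(Function('c')(-1), P), 2) = Pow(Add(Add(3, Mul(Pow(2, Rational(1, 2)), Pow(-1, Rational(1, 2)))), 4), 2) = Pow(Add(Add(3, Mul(Pow(2, Rational(1, 2)), I)), 4), 2) = Pow(Add(Add(3, Mul(I, Pow(2, Rational(1, 2)))), 4), 2) = Pow(Add(7, Mul(I, Pow(2, Rational(1, 2)))), 2)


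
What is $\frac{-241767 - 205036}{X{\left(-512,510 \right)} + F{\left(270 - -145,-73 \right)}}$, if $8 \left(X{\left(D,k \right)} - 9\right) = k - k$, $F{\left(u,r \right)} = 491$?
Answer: $- \frac{446803}{500} \approx -893.61$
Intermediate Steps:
$X{\left(D,k \right)} = 9$ ($X{\left(D,k \right)} = 9 + \frac{k - k}{8} = 9 + \frac{1}{8} \cdot 0 = 9 + 0 = 9$)
$\frac{-241767 - 205036}{X{\left(-512,510 \right)} + F{\left(270 - -145,-73 \right)}} = \frac{-241767 - 205036}{9 + 491} = - \frac{446803}{500}$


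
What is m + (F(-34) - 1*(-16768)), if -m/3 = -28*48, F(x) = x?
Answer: 20766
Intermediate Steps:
m = 4032 (m = -(-84)*48 = -3*(-1344) = 4032)
m + (F(-34) - 1*(-16768)) = 4032 + (-34 - 1*(-16768)) = 4032 + (-34 + 16768) = 4032 + 16734 = 20766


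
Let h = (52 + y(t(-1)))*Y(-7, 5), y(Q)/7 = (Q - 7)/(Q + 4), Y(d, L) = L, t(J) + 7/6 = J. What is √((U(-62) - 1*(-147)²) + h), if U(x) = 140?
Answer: 18*I*√66 ≈ 146.23*I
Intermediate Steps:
t(J) = -7/6 + J
y(Q) = 7*(-7 + Q)/(4 + Q) (y(Q) = 7*((Q - 7)/(Q + 4)) = 7*((-7 + Q)/(4 + Q)) = 7*(-7 + Q)/(4 + Q))
h = 85 (h = (52 + 7*(-7 + (-7/6 - 1))/(4 + (-7/6 - 1)))*5 = (52 + 7*(-7 - 13/6)/(4 - 13/6))*5 = (52 + 7*(-55/6)/(11/6))*5 = (52 + 7*(6/11)*(-55/6))*5 = (52 - 35)*5 = 17*5 = 85)
√((U(-62) - 1*(-147)²) + h) = √((140 - 1*(-147)²) + 85) = √((140 - 1*21609) + 85) = √((140 - 21609) + 85) = √(-21469 + 85) = √(-21384) = 18*I*√66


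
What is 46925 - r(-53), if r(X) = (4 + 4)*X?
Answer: 47349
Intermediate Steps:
r(X) = 8*X
46925 - r(-53) = 46925 - 8*(-53) = 46925 - 1*(-424) = 46925 + 424 = 47349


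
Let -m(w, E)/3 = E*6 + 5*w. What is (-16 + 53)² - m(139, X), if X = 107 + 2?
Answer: 5416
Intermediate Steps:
X = 109
m(w, E) = -18*E - 15*w (m(w, E) = -3*(E*6 + 5*w) = -3*(6*E + 5*w) = -3*(5*w + 6*E) = -18*E - 15*w)
(-16 + 53)² - m(139, X) = (-16 + 53)² - (-18*109 - 15*139) = 37² - (-1962 - 2085) = 1369 - 1*(-4047) = 1369 + 4047 = 5416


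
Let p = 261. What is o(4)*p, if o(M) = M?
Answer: 1044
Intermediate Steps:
o(4)*p = 4*261 = 1044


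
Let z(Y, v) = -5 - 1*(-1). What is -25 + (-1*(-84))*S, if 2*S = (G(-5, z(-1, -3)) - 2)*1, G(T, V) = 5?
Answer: 101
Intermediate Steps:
z(Y, v) = -4 (z(Y, v) = -5 + 1 = -4)
S = 3/2 (S = ((5 - 2)*1)/2 = (3*1)/2 = (½)*3 = 3/2 ≈ 1.5000)
-25 + (-1*(-84))*S = -25 - 1*(-84)*(3/2) = -25 + 84*(3/2) = -25 + 126 = 101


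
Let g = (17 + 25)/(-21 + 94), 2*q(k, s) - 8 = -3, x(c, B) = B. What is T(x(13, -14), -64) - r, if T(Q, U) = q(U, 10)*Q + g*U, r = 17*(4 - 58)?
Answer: 61771/73 ≈ 846.18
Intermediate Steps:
q(k, s) = 5/2 (q(k, s) = 4 + (1/2)*(-3) = 4 - 3/2 = 5/2)
g = 42/73 ≈ 0.57534
r = -918 (r = 17*(-54) = -918)
T(Q, U) = 5*Q/2 + 42*U/73
T(x(13, -14), -64) - r = ((5/2)*(-14) + (42/73)*(-64)) - 1*(-918) = (-35 - 2688/73) + 918 = -5243/73 + 918 = 61771/73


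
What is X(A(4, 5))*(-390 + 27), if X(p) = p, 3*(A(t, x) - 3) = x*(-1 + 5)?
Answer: -3509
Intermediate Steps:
A(t, x) = 3 + 4*x/3 (A(t, x) = 3 + (x*(-1 + 5))/3 = 3 + (x*4)/3 = 3 + (4*x)/3 = 3 + 4*x/3)
X(A(4, 5))*(-390 + 27) = (3 + (4/3)*5)*(-390 + 27) = (3 + 20/3)*(-363) = (29/3)*(-363) = -3509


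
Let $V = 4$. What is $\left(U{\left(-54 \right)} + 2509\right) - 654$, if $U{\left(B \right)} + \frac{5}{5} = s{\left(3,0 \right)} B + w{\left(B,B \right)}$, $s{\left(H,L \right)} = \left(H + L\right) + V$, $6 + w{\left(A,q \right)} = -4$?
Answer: $1466$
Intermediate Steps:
$w{\left(A,q \right)} = -10$ ($w{\left(A,q \right)} = -6 - 4 = -10$)
$s{\left(H,L \right)} = 4 + H + L$ ($s{\left(H,L \right)} = \left(H + L\right) + 4 = 4 + H + L$)
$U{\left(B \right)} = -11 + 7 B$ ($U{\left(B \right)} = -1 + \left(\left(4 + 3 + 0\right) B - 10\right) = -1 + \left(7 B - 10\right) = -1 + \left(-10 + 7 B\right) = -11 + 7 B$)
$\left(U{\left(-54 \right)} + 2509\right) - 654 = \left(\left(-11 + 7 \left(-54\right)\right) + 2509\right) - 654 = \left(\left(-11 - 378\right) + 2509\right) - 654 = \left(-389 + 2509\right) - 654 = 2120 - 654 = 1466$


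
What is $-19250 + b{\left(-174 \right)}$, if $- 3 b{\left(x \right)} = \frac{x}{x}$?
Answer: $- \frac{57751}{3} \approx -19250.0$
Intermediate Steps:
$b{\left(x \right)} = - \frac{1}{3}$ ($b{\left(x \right)} = - \frac{x \frac{1}{x}}{3} = \left(- \frac{1}{3}\right) 1 = - \frac{1}{3}$)
$-19250 + b{\left(-174 \right)} = -19250 - \frac{1}{3} = - \frac{57751}{3}$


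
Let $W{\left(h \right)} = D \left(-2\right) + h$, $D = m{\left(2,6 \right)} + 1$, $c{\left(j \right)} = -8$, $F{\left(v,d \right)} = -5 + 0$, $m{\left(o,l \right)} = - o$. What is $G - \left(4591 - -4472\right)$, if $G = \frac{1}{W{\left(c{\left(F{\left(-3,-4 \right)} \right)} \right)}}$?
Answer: $- \frac{54379}{6} \approx -9063.2$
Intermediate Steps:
$F{\left(v,d \right)} = -5$
$D = -1$ ($D = \left(-1\right) 2 + 1 = -2 + 1 = -1$)
$W{\left(h \right)} = 2 + h$ ($W{\left(h \right)} = \left(-1\right) \left(-2\right) + h = 2 + h$)
$G = - \frac{1}{6}$ ($G = \frac{1}{2 - 8} = \frac{1}{-6} = - \frac{1}{6} \approx -0.16667$)
$G - \left(4591 - -4472\right) = - \frac{1}{6} - \left(4591 - -4472\right) = - \frac{1}{6} - \left(4591 + 4472\right) = - \frac{1}{6} - 9063 = - \frac{54379}{6}$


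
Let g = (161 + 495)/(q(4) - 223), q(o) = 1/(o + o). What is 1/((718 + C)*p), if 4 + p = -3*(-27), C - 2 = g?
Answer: 1783/98445424 ≈ 1.8112e-5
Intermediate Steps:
q(o) = 1/(2*o)
g = -5248/1783 (g = (161 + 495)/((½)/4 - 223) = 656/((½)*(¼) - 223) = 656/(⅛ - 223) = 656/(-1783/8) = 656*(-8/1783) = -5248/1783 ≈ -2.9434)
C = -1682/1783 (C = 2 - 5248/1783 = -1682/1783 ≈ -0.94335)
p = 77 (p = -4 - 3*(-27) = -4 + 81 = 77)
1/((718 + C)*p) = 1/((718 - 1682/1783)*77) = (1/77)/(1278512/1783) = (1783/1278512)*(1/77) = 1783/98445424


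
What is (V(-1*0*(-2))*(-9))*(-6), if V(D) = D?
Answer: 0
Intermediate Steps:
(V(-1*0*(-2))*(-9))*(-6) = ((-1*0*(-2))*(-9))*(-6) = ((0*(-2))*(-9))*(-6) = (0*(-9))*(-6) = 0*(-6) = 0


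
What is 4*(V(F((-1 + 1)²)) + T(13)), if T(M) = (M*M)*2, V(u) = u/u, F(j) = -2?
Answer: 1356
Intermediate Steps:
V(u) = 1
T(M) = 2*M² (T(M) = M²*2 = 2*M²)
4*(V(F((-1 + 1)²)) + T(13)) = 4*(1 + 2*13²) = 4*(1 + 2*169) = 4*(1 + 338) = 4*339 = 1356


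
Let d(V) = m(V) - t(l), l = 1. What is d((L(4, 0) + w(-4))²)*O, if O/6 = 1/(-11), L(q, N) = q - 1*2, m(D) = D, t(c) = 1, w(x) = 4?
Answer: -210/11 ≈ -19.091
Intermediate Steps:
L(q, N) = -2 + q (L(q, N) = q - 2 = -2 + q)
d(V) = -1 + V (d(V) = V - 1*1 = V - 1 = -1 + V)
O = -6/11 (O = 6/(-11) = 6*(-1/11) = -6/11 ≈ -0.54545)
d((L(4, 0) + w(-4))²)*O = (-1 + ((-2 + 4) + 4)²)*(-6/11) = (-1 + (2 + 4)²)*(-6/11) = (-1 + 6²)*(-6/11) = (-1 + 36)*(-6/11) = 35*(-6/11) = -210/11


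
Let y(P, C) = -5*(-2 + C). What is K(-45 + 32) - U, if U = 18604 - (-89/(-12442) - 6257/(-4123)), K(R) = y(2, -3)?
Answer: -952994125373/51298366 ≈ -18577.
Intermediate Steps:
y(P, C) = 10 - 5*C
K(R) = 25 (K(R) = 10 - 5*(-3) = 10 + 15 = 25)
U = 954276584523/51298366 (U = 18604 - (-89*(-1/12442) - 6257*(-1/4123)) = 18604 - (89/12442 + 6257/4123) = 18604 - 1*78216541/51298366 = 18604 - 78216541/51298366 = 954276584523/51298366 ≈ 18602.)
K(-45 + 32) - U = 25 - 1*954276584523/51298366 = 25 - 954276584523/51298366 = -952994125373/51298366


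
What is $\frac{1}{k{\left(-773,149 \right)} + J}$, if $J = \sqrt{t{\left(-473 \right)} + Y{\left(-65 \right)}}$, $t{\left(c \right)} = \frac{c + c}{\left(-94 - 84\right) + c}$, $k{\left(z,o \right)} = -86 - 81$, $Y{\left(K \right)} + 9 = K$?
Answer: $- \frac{108717}{18202967} - \frac{2 i \sqrt{7686357}}{18202967} \approx -0.0059725 - 0.00030461 i$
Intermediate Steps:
$Y{\left(K \right)} = -9 + K$
$k{\left(z,o \right)} = -167$
$t{\left(c \right)} = \frac{2 c}{-178 + c}$
$J = \frac{2 i \sqrt{7686357}}{651}$ ($J = \sqrt{2 \left(-473\right) \frac{1}{-178 - 473} - 74} = \sqrt{2 \left(-473\right) \frac{1}{-651} - 74} = \sqrt{2 \left(-473\right) \left(- \frac{1}{651}\right) - 74} = \sqrt{\frac{946}{651} - 74} = \sqrt{- \frac{47228}{651}} = \frac{2 i \sqrt{7686357}}{651} \approx 8.5174 i$)
$\frac{1}{k{\left(-773,149 \right)} + J} = \frac{1}{-167 + \frac{2 i \sqrt{7686357}}{651}}$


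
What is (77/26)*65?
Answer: 385/2 ≈ 192.50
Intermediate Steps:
(77/26)*65 = 385/2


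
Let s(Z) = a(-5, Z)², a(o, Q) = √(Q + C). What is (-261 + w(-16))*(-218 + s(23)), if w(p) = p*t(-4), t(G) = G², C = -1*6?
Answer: 103917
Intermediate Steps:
C = -6
a(o, Q) = √(-6 + Q) (a(o, Q) = √(Q - 6) = √(-6 + Q))
s(Z) = -6 + Z (s(Z) = (√(-6 + Z))² = -6 + Z)
w(p) = 16*p (w(p) = p*(-4)² = p*16 = 16*p)
(-261 + w(-16))*(-218 + s(23)) = (-261 + 16*(-16))*(-218 + (-6 + 23)) = (-261 - 256)*(-218 + 17) = -517*(-201) = 103917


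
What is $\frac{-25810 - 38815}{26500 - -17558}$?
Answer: $- \frac{64625}{44058} \approx -1.4668$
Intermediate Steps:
$\frac{-25810 - 38815}{26500 - -17558} = - \frac{64625}{26500 + 17558} = - \frac{64625}{44058}$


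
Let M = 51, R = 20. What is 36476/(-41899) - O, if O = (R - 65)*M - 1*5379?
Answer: 29226950/3809 ≈ 7673.1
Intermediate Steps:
O = -7674 (O = (20 - 65)*51 - 1*5379 = -45*51 - 5379 = -2295 - 5379 = -7674)
36476/(-41899) - O = 36476/(-41899) - 1*(-7674) = 36476*(-1/41899) + 7674 = -3316/3809 + 7674 = 29226950/3809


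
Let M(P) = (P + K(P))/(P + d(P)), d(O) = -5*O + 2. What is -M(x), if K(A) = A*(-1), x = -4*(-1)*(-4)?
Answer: 0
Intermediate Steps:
d(O) = 2 - 5*O
x = -16 (x = 4*(-4) = -16)
K(A) = -A
M(P) = 0 (M(P) = (P - P)/(P + (2 - 5*P)) = 0/(2 - 4*P) = 0)
-M(x) = -1*0 = 0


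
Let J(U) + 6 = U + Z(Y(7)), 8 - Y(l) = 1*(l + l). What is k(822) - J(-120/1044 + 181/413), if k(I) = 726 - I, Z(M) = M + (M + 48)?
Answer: -4538923/35931 ≈ -126.32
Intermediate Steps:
Y(l) = 8 - 2*l (Y(l) = 8 - (l + l) = 8 - 2*l)
Z(M) = 48 + 2*M (Z(M) = M + (48 + M) = 48 + 2*M)
J(U) = 30 + U (J(U) = -6 + (U + (48 + 2*(8 - 2*7))) = -6 + (U + (48 + 2*(8 - 14))) = -6 + (U + (48 + 2*(-6))) = -6 + (U + (48 - 12)) = -6 + (U + 36) = -6 + (36 + U) = 30 + U)
k(822) - J(-120/1044 + 181/413) = (726 - 1*822) - (30 + (-120/1044 + 181/413)) = (726 - 822) - (30 + (-120*1/1044 + 181*(1/413))) = -96 - (30 + (-10/87 + 181/413)) = -96 - (30 + 11617/35931) = -96 - 1*1089547/35931 = -96 - 1089547/35931 = -4538923/35931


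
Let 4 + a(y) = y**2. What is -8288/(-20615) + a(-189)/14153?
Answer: 121943717/41680585 ≈ 2.9257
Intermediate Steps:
a(y) = -4 + y**2
-8288/(-20615) + a(-189)/14153 = -8288/(-20615) + (-4 + (-189)**2)/14153 = -8288*(-1/20615) + (-4 + 35721)*(1/14153) = 1184/2945 + 35717*(1/14153) = 1184/2945 + 35717/14153 = 121943717/41680585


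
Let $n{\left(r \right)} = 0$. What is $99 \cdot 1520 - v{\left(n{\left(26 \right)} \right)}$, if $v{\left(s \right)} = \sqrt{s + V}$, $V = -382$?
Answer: $150480 - i \sqrt{382} \approx 1.5048 \cdot 10^{5} - 19.545 i$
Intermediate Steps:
$v{\left(s \right)} = \sqrt{-382 + s}$ ($v{\left(s \right)} = \sqrt{s - 382} = \sqrt{-382 + s}$)
$99 \cdot 1520 - v{\left(n{\left(26 \right)} \right)} = 99 \cdot 1520 - \sqrt{-382 + 0} = 150480 - \sqrt{-382} = 150480 - i \sqrt{382}$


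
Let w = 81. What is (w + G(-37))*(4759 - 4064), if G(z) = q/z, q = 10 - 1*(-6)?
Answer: 2071795/37 ≈ 55994.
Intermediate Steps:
q = 16 (q = 10 + 6 = 16)
G(z) = 16/z
(w + G(-37))*(4759 - 4064) = (81 + 16/(-37))*(4759 - 4064) = (81 + 16*(-1/37))*695 = (81 - 16/37)*695 = (2981/37)*695 = 2071795/37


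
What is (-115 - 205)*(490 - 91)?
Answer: -127680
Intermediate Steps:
(-115 - 205)*(490 - 91) = -320*399 = -127680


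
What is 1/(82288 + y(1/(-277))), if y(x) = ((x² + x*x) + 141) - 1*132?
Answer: 76729/6314566515 ≈ 1.2151e-5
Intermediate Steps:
y(x) = 9 + 2*x² (y(x) = ((x² + x²) + 141) - 132 = (2*x² + 141) - 132 = (141 + 2*x²) - 132 = 9 + 2*x²)
1/(82288 + y(1/(-277))) = 1/(82288 + (9 + 2*(1/(-277))²)) = 1/(82288 + (9 + 2*(-1/277)²)) = 1/(82288 + (9 + 2*(1/76729))) = 1/(82288 + (9 + 2/76729)) = 1/(82288 + 690563/76729) = 1/(6314566515/76729) = 76729/6314566515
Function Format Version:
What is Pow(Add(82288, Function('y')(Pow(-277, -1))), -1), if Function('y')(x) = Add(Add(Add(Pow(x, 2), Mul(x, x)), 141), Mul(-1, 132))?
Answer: Rational(76729, 6314566515) ≈ 1.2151e-5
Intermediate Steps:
Function('y')(x) = Add(9, Mul(2, Pow(x, 2))) (Function('y')(x) = Add(Add(Add(Pow(x, 2), Pow(x, 2)), 141), -132) = Add(Add(Mul(2, Pow(x, 2)), 141), -132) = Add(Add(141, Mul(2, Pow(x, 2))), -132) = Add(9, Mul(2, Pow(x, 2))))
Pow(Add(82288, Function('y')(Pow(-277, -1))), -1) = Pow(Add(82288, Add(9, Mul(2, Pow(Pow(-277, -1), 2)))), -1) = Pow(Add(82288, Add(9, Mul(2, Pow(Rational(-1, 277), 2)))), -1) = Pow(Add(82288, Add(9, Mul(2, Rational(1, 76729)))), -1) = Pow(Add(82288, Add(9, Rational(2, 76729))), -1) = Pow(Add(82288, Rational(690563, 76729)), -1) = Pow(Rational(6314566515, 76729), -1) = Rational(76729, 6314566515)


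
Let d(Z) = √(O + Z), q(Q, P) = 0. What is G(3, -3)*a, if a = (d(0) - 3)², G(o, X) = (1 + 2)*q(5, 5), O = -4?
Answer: 0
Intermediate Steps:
G(o, X) = 0 (G(o, X) = (1 + 2)*0 = 3*0 = 0)
d(Z) = √(-4 + Z)
a = (-3 + 2*I)² (a = (√(-4 + 0) - 3)² = (√(-4) - 3)² = (2*I - 3)² = (-3 + 2*I)² ≈ 5.0 - 12.0*I)
G(3, -3)*a = 0*(5 - 12*I) = 0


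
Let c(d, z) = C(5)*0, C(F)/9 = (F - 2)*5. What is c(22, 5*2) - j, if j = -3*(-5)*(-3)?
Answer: 45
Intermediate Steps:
j = -45 (j = 15*(-3) = -45)
C(F) = -90 + 45*F (C(F) = 9*((F - 2)*5) = 9*((-2 + F)*5) = 9*(-10 + 5*F) = -90 + 45*F)
c(d, z) = 0 (c(d, z) = (-90 + 45*5)*0 = (-90 + 225)*0 = 135*0 = 0)
c(22, 5*2) - j = 0 - 1*(-45) = 0 + 45 = 45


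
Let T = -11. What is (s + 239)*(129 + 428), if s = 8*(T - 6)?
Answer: 57371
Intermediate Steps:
s = -136 (s = 8*(-11 - 6) = 8*(-17) = -136)
(s + 239)*(129 + 428) = (-136 + 239)*(129 + 428) = 103*557 = 57371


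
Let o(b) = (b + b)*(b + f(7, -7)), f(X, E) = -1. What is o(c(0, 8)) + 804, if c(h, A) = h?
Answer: 804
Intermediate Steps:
o(b) = 2*b*(-1 + b) (o(b) = (b + b)*(b - 1) = (2*b)*(-1 + b) = 2*b*(-1 + b))
o(c(0, 8)) + 804 = 2*0*(-1 + 0) + 804 = 2*0*(-1) + 804 = 0 + 804 = 804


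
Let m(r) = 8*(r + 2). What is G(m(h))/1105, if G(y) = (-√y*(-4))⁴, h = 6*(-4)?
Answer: 7929856/1105 ≈ 7176.3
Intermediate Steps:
h = -24
m(r) = 16 + 8*r (m(r) = 8*(2 + r) = 16 + 8*r)
G(y) = 256*y² (G(y) = (4*√y)⁴ = 256*y²)
G(m(h))/1105 = (256*(16 + 8*(-24))²)/1105 = (256*(16 - 192)²)*(1/1105) = (256*(-176)²)*(1/1105) = (256*30976)*(1/1105) = 7929856*(1/1105) = 7929856/1105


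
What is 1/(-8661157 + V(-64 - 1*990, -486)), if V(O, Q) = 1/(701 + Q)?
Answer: -215/1862148754 ≈ -1.1546e-7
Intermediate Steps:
1/(-8661157 + V(-64 - 1*990, -486)) = 1/(-8661157 + 1/(701 - 486)) = 1/(-8661157 + 1/215) = 1/(-1862148754/215) = -215/1862148754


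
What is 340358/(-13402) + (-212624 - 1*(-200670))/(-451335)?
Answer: -76727635211/3024395835 ≈ -25.370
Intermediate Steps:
340358/(-13402) + (-212624 - 1*(-200670))/(-451335) = 340358*(-1/13402) + (-212624 + 200670)*(-1/451335) = -170179/6701 - 11954*(-1/451335) = -170179/6701 + 11954/451335 = -76727635211/3024395835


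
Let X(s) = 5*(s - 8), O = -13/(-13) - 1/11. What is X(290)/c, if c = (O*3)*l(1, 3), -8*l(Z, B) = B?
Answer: -4136/3 ≈ -1378.7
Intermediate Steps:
O = 10/11 (O = -13*(-1/13) - 1*1/11 = 1 - 1/11 = 10/11 ≈ 0.90909)
l(Z, B) = -B/8
X(s) = -40 + 5*s (X(s) = 5*(-8 + s) = -40 + 5*s)
c = -45/44 (c = ((10/11)*3)*(-1/8*3) = (30/11)*(-3/8) = -45/44 ≈ -1.0227)
X(290)/c = (-40 + 5*290)/(-45/44) = (-40 + 1450)*(-44/45) = 1410*(-44/45) = -4136/3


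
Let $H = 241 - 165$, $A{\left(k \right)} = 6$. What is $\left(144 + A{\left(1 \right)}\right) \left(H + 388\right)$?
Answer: $69600$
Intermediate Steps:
$H = 76$ ($H = 241 - 165 = 76$)
$\left(144 + A{\left(1 \right)}\right) \left(H + 388\right) = \left(144 + 6\right) \left(76 + 388\right) = 150 \cdot 464 = 69600$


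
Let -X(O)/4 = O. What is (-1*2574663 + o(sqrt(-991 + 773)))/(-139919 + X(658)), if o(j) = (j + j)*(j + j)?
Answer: 2575535/142551 ≈ 18.067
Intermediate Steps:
X(O) = -4*O
o(j) = 4*j**2 (o(j) = (2*j)*(2*j) = 4*j**2)
(-1*2574663 + o(sqrt(-991 + 773)))/(-139919 + X(658)) = (-1*2574663 + 4*(sqrt(-991 + 773))**2)/(-139919 - 4*658) = (-2574663 + 4*(sqrt(-218))**2)/(-139919 - 2632) = (-2574663 + 4*(I*sqrt(218))**2)/(-142551) = (-2574663 + 4*(-218))*(-1/142551) = (-2574663 - 872)*(-1/142551) = -2575535*(-1/142551) = 2575535/142551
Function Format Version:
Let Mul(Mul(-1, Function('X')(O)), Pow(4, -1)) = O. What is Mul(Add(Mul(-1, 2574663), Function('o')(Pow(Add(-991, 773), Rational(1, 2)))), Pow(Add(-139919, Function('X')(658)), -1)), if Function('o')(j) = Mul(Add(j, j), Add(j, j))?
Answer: Rational(2575535, 142551) ≈ 18.067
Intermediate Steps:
Function('X')(O) = Mul(-4, O)
Function('o')(j) = Mul(4, Pow(j, 2)) (Function('o')(j) = Mul(Mul(2, j), Mul(2, j)) = Mul(4, Pow(j, 2)))
Mul(Add(Mul(-1, 2574663), Function('o')(Pow(Add(-991, 773), Rational(1, 2)))), Pow(Add(-139919, Function('X')(658)), -1)) = Mul(Add(Mul(-1, 2574663), Mul(4, Pow(Pow(Add(-991, 773), Rational(1, 2)), 2))), Pow(Add(-139919, Mul(-4, 658)), -1)) = Mul(Add(-2574663, Mul(4, Pow(Pow(-218, Rational(1, 2)), 2))), Pow(Add(-139919, -2632), -1)) = Mul(Add(-2574663, Mul(4, Pow(Mul(I, Pow(218, Rational(1, 2))), 2))), Pow(-142551, -1)) = Mul(Add(-2574663, Mul(4, -218)), Rational(-1, 142551)) = Mul(Add(-2574663, -872), Rational(-1, 142551)) = Mul(-2575535, Rational(-1, 142551)) = Rational(2575535, 142551)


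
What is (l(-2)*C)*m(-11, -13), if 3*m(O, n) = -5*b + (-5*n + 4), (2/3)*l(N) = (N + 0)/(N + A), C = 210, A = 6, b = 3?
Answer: -2835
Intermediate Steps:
l(N) = 3*N/(2*(6 + N)) (l(N) = 3*((N + 0)/(N + 6))/2 = 3*(N/(6 + N))/2 = 3*N/(2*(6 + N)))
m(O, n) = -11/3 - 5*n/3 (m(O, n) = (-5*3 + (-5*n + 4))/3 = (-15 + (4 - 5*n))/3 = (-11 - 5*n)/3 = -11/3 - 5*n/3)
(l(-2)*C)*m(-11, -13) = (((3/2)*(-2)/(6 - 2))*210)*(-11/3 - 5/3*(-13)) = (((3/2)*(-2)/4)*210)*(-11/3 + 65/3) = (((3/2)*(-2)*(¼))*210)*18 = -¾*210*18 = -315/2*18 = -2835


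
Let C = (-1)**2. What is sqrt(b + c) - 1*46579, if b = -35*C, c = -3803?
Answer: -46579 + I*sqrt(3838) ≈ -46579.0 + 61.952*I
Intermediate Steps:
C = 1
b = -35 (b = -35*1 = -35)
sqrt(b + c) - 1*46579 = sqrt(-35 - 3803) - 1*46579 = sqrt(-3838) - 46579 = I*sqrt(3838) - 46579 = -46579 + I*sqrt(3838)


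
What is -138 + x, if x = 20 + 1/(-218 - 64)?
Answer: -33277/282 ≈ -118.00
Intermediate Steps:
x = 5639/282 (x = 20 + 1/(-282) = 20 - 1/282 = 5639/282 ≈ 19.996)
-138 + x = -138 + 5639/282 = -33277/282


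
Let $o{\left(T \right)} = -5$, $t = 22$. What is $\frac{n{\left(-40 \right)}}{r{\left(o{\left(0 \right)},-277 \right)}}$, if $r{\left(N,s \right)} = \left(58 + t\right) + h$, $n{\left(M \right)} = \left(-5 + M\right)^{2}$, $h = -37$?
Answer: $\frac{2025}{43} \approx 47.093$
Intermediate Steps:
$r{\left(N,s \right)} = 43$ ($r{\left(N,s \right)} = \left(58 + 22\right) - 37 = 80 - 37 = 43$)
$\frac{n{\left(-40 \right)}}{r{\left(o{\left(0 \right)},-277 \right)}} = \frac{\left(-5 - 40\right)^{2}}{43} = \left(-45\right)^{2} \cdot \frac{1}{43} = 2025 \cdot \frac{1}{43} = \frac{2025}{43}$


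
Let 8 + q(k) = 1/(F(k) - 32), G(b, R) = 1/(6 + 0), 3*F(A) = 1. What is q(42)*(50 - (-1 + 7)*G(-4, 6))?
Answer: -37387/95 ≈ -393.55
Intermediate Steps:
F(A) = ⅓ (F(A) = (⅓)*1 = ⅓)
G(b, R) = ⅙ (G(b, R) = 1/6 = ⅙)
q(k) = -763/95 (q(k) = -8 + 1/(⅓ - 32) = -8 + 1/(-95/3) = -8 - 3/95 = -763/95)
q(42)*(50 - (-1 + 7)*G(-4, 6)) = -763*(50 - (-1 + 7)/6)/95 = -763*(50 - 6/6)/95 = -763*(50 - 1*1)/95 = -763*(50 - 1)/95 = -763/95*49 = -37387/95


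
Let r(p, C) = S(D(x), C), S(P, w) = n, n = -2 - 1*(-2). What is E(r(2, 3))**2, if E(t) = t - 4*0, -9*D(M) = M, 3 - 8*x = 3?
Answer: 0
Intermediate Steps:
x = 0 (x = 3/8 - 1/8*3 = 3/8 - 3/8 = 0)
D(M) = -M/9
n = 0 (n = -2 + 2 = 0)
S(P, w) = 0
r(p, C) = 0
E(t) = t (E(t) = t + 0 = t)
E(r(2, 3))**2 = 0**2 = 0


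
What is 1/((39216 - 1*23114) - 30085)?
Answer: -1/13983 ≈ -7.1515e-5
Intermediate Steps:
1/((39216 - 1*23114) - 30085) = 1/((39216 - 23114) - 30085) = 1/(16102 - 30085) = 1/(-13983) = -1/13983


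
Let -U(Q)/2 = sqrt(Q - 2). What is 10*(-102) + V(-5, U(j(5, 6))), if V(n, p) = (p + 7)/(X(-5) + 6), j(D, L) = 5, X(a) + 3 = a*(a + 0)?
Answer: -4079/4 - sqrt(3)/14 ≈ -1019.9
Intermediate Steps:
X(a) = -3 + a**2 (X(a) = -3 + a*(a + 0) = -3 + a*a = -3 + a**2)
U(Q) = -2*sqrt(-2 + Q) (U(Q) = -2*sqrt(Q - 2) = -2*sqrt(-2 + Q))
V(n, p) = 1/4 + p/28 (V(n, p) = (p + 7)/((-3 + (-5)**2) + 6) = (7 + p)/((-3 + 25) + 6) = (7 + p)/(22 + 6) = (7 + p)/28 = (7 + p)*(1/28) = 1/4 + p/28)
10*(-102) + V(-5, U(j(5, 6))) = 10*(-102) + (1/4 + (-2*sqrt(-2 + 5))/28) = -1020 + (1/4 + (-2*sqrt(3))/28) = -1020 + (1/4 - sqrt(3)/14) = -4079/4 - sqrt(3)/14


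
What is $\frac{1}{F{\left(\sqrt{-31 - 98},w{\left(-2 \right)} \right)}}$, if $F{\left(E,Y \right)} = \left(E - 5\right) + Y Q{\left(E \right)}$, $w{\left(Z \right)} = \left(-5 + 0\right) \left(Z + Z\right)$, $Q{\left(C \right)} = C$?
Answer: $- \frac{5}{56914} - \frac{21 i \sqrt{129}}{56914} \approx -8.7852 \cdot 10^{-5} - 0.0041908 i$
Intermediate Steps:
$w{\left(Z \right)} = - 10 Z$ ($w{\left(Z \right)} = - 5 \cdot 2 Z = - 10 Z$)
$F{\left(E,Y \right)} = -5 + E + E Y$ ($F{\left(E,Y \right)} = \left(E - 5\right) + Y E = \left(-5 + E\right) + E Y = -5 + E + E Y$)
$\frac{1}{F{\left(\sqrt{-31 - 98},w{\left(-2 \right)} \right)}} = \frac{1}{-5 + \sqrt{-31 - 98} + \sqrt{-31 - 98} \left(\left(-10\right) \left(-2\right)\right)} = \frac{1}{-5 + \sqrt{-129} + \sqrt{-129} \cdot 20} = \frac{1}{-5 + i \sqrt{129} + i \sqrt{129} \cdot 20} = \frac{1}{-5 + i \sqrt{129} + 20 i \sqrt{129}} = \frac{1}{-5 + 21 i \sqrt{129}}$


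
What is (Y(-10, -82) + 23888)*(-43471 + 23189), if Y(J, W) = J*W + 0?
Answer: -501127656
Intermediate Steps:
Y(J, W) = J*W
(Y(-10, -82) + 23888)*(-43471 + 23189) = (-10*(-82) + 23888)*(-43471 + 23189) = (820 + 23888)*(-20282) = 24708*(-20282) = -501127656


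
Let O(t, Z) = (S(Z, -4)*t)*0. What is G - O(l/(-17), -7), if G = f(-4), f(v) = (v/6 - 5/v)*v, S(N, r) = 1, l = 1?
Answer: -7/3 ≈ -2.3333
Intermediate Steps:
O(t, Z) = 0 (O(t, Z) = (1*t)*0 = t*0 = 0)
f(v) = v*(-5/v + v/6) (f(v) = (v*(1/6) - 5/v)*v = (v/6 - 5/v)*v = (-5/v + v/6)*v = v*(-5/v + v/6))
G = -7/3 (G = -5 + (1/6)*(-4)**2 = -5 + (1/6)*16 = -5 + 8/3 = -7/3 ≈ -2.3333)
G - O(l/(-17), -7) = -7/3 - 1*0 = -7/3 + 0 = -7/3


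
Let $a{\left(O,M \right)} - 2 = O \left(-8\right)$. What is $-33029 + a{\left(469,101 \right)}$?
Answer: $-36779$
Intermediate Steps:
$a{\left(O,M \right)} = 2 - 8 O$ ($a{\left(O,M \right)} = 2 + O \left(-8\right) = 2 - 8 O$)
$-33029 + a{\left(469,101 \right)} = -33029 + \left(2 - 3752\right) = -33029 - 3750 = -36779$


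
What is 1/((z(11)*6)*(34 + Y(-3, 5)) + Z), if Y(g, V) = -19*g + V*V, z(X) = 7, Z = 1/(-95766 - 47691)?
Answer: 143457/698922503 ≈ 0.00020525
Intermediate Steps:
Z = -1/143457 (Z = 1/(-143457) = -1/143457 ≈ -6.9707e-6)
Y(g, V) = V² - 19*g (Y(g, V) = -19*g + V² = V² - 19*g)
1/((z(11)*6)*(34 + Y(-3, 5)) + Z) = 1/((7*6)*(34 + (5² - 19*(-3))) - 1/143457) = 1/(42*(34 + (25 + 57)) - 1/143457) = 1/(42*(34 + 82) - 1/143457) = 1/(42*116 - 1/143457) = 1/(4872 - 1/143457) = 1/(698922503/143457) = 143457/698922503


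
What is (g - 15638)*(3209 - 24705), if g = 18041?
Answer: -51654888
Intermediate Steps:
(g - 15638)*(3209 - 24705) = (18041 - 15638)*(3209 - 24705) = 2403*(-21496) = -51654888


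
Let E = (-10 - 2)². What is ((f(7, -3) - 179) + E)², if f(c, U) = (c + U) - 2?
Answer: 1089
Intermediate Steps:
E = 144 (E = (-12)² = 144)
f(c, U) = -2 + U + c (f(c, U) = (U + c) - 2 = -2 + U + c)
((f(7, -3) - 179) + E)² = (((-2 - 3 + 7) - 179) + 144)² = ((2 - 179) + 144)² = (-177 + 144)² = (-33)² = 1089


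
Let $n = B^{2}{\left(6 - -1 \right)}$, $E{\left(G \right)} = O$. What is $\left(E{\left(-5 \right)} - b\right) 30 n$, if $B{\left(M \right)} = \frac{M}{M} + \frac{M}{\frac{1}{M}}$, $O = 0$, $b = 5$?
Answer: $-375000$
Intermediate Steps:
$E{\left(G \right)} = 0$
$B{\left(M \right)} = 1 + M^{2}$ ($B{\left(M \right)} = 1 + M M = 1 + M^{2}$)
$n = 2500$ ($n = \left(1 + \left(6 - -1\right)^{2}\right)^{2} = \left(1 + \left(6 + 1\right)^{2}\right)^{2} = \left(1 + 7^{2}\right)^{2} = \left(1 + 49\right)^{2} = 50^{2} = 2500$)
$\left(E{\left(-5 \right)} - b\right) 30 n = \left(0 - 5\right) 30 \cdot 2500 = \left(-5\right) 30 \cdot 2500 = \left(-150\right) 2500 = -375000$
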